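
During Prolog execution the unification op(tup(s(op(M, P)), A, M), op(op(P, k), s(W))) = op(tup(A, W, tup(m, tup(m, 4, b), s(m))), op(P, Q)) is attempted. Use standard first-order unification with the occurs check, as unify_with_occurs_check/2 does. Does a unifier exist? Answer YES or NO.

Decompose op/2: tup(s(op(M, P)), A, M) = tup(A, W, tup(m, tup(m, 4, b), s(m))),  op(op(P, k), s(W)) = op(P, Q).
Decompose tup/3: s(op(M, P)) = A,  A = W,  M = tup(m, tup(m, 4, b), s(m)).
Bind A := s(op(M, P)); substituting into the one remaining equation that mentions A gives: s(op(M, P)) = W.
Bind W := s(op(M, P)); substituting into the one remaining equation that mentions W gives: op(op(P, k), s(s(op(M, P)))) = op(P, Q).
Bind M := tup(m, tup(m, 4, b), s(m)); substituting into the remaining equation gives: op(op(P, k), s(s(op(tup(m, tup(m, 4, b), s(m)), P)))) = op(P, Q). Substituting into the earlier bindings gives A := s(op(tup(m, tup(m, 4, b), s(m)), P)), W := s(op(tup(m, tup(m, 4, b), s(m)), P)).
Decompose op/2: op(P, k) = P,  s(s(op(tup(m, tup(m, 4, b), s(m)), P))) = Q.
Occurs check fails: P occurs in op(P, k); the equation P = op(P, k) has no finite solution.

NO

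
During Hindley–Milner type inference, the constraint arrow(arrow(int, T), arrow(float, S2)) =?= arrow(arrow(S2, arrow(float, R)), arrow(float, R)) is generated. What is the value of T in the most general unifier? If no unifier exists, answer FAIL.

arrow(float, int)

Decompose arrow/2: arrow(int, T) =?= arrow(S2, arrow(float, R)),  arrow(float, S2) =?= arrow(float, R).
Decompose arrow/2: int =?= S2,  T =?= arrow(float, R).
Bind S2 := int; substituting into the one remaining equation that mentions S2 gives: arrow(float, int) =?= arrow(float, R).
Bind T := arrow(float, R); no other remaining equation mentions T.
Decompose arrow/2: float =?= float,  int =?= R.
Delete trivial equation float =?= float.
Bind R := int. Substituting into the earlier binding gives T := arrow(float, int).
MGU = { S2 ↦ int, T ↦ arrow(float, int), R ↦ int }, so T ↦ arrow(float, int).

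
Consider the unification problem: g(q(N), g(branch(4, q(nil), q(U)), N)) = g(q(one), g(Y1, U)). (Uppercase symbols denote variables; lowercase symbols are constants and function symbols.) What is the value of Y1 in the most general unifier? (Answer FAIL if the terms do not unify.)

Decompose g/2: q(N) = q(one),  g(branch(4, q(nil), q(U)), N) = g(Y1, U).
Decompose q/1: N = one.
Bind N := one; substituting into the remaining equation gives: g(branch(4, q(nil), q(U)), one) = g(Y1, U).
Decompose g/2: branch(4, q(nil), q(U)) = Y1,  one = U.
Bind Y1 := branch(4, q(nil), q(U)); no other remaining equation mentions Y1.
Bind U := one. Substituting into the earlier binding gives Y1 := branch(4, q(nil), q(one)).
MGU = { N := one, Y1 := branch(4, q(nil), q(one)), U := one }, so Y1 := branch(4, q(nil), q(one)).

branch(4, q(nil), q(one))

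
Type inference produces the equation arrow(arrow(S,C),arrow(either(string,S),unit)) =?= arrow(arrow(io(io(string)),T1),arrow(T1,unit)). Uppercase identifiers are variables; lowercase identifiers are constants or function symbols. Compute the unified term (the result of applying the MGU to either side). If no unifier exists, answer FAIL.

arrow(arrow(io(io(string)),either(string,io(io(string)))),arrow(either(string,io(io(string))),unit))

Decompose arrow/2: arrow(S,C) =?= arrow(io(io(string)),T1),  arrow(either(string,S),unit) =?= arrow(T1,unit).
Decompose arrow/2: S =?= io(io(string)),  C =?= T1.
Bind S := io(io(string)); substituting into the one remaining equation that mentions S gives: arrow(either(string,io(io(string))),unit) =?= arrow(T1,unit).
Bind C := T1; no other remaining equation mentions C.
Decompose arrow/2: either(string,io(io(string))) =?= T1,  unit =?= unit.
Bind T1 := either(string,io(io(string))); no other remaining equation mentions T1. Substituting into the earlier binding gives C := either(string,io(io(string))).
Delete trivial equation unit =?= unit.
Applying the MGU to either side gives arrow(arrow(io(io(string)),either(string,io(io(string)))),arrow(either(string,io(io(string))),unit)).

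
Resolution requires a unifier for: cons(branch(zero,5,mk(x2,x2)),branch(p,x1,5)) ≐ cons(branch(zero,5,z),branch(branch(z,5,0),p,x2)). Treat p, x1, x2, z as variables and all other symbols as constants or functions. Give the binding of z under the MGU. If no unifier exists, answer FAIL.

mk(5,5)

Decompose cons/2: branch(zero,5,mk(x2,x2)) ≐ branch(zero,5,z),  branch(p,x1,5) ≐ branch(branch(z,5,0),p,x2).
Decompose branch/3: zero ≐ zero,  5 ≐ 5,  mk(x2,x2) ≐ z.
Delete trivial equation zero ≐ zero.
Delete trivial equation 5 ≐ 5.
Bind z := mk(x2,x2); substituting into the remaining equation gives: branch(p,x1,5) ≐ branch(branch(mk(x2,x2),5,0),p,x2).
Decompose branch/3: p ≐ branch(mk(x2,x2),5,0),  x1 ≐ p,  5 ≐ x2.
Bind p := branch(mk(x2,x2),5,0); substituting into the one remaining equation that mentions p gives: x1 ≐ branch(mk(x2,x2),5,0).
Bind x1 := branch(mk(x2,x2),5,0); no other remaining equation mentions x1.
Bind x2 := 5. Substituting into the earlier bindings gives z := mk(5,5), p := branch(mk(5,5),5,0), x1 := branch(mk(5,5),5,0).
MGU = { z -> mk(5,5), p -> branch(mk(5,5),5,0), x1 -> branch(mk(5,5),5,0), x2 -> 5 }, so z -> mk(5,5).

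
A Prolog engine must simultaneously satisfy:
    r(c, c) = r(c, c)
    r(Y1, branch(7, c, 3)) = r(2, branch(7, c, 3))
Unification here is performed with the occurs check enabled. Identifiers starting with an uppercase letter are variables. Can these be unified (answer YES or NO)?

Delete trivial equation r(c, c) = r(c, c).
Decompose r/2: Y1 = 2,  branch(7, c, 3) = branch(7, c, 3).
Bind Y1 := 2; no other remaining equation mentions Y1.
Delete trivial equation branch(7, c, 3) = branch(7, c, 3).
No equations remain and no clash or occurs-check failure arose, so a unifier exists.

YES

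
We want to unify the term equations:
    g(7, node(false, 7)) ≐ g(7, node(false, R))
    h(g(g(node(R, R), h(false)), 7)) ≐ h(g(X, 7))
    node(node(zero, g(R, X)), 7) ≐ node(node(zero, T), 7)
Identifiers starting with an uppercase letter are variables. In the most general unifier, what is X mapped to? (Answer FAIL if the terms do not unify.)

Decompose g/2: 7 ≐ 7,  node(false, 7) ≐ node(false, R).
Delete trivial equation 7 ≐ 7.
Decompose node/2: false ≐ false,  7 ≐ R.
Delete trivial equation false ≐ false.
Bind R := 7; substituting into the remaining equations gives: h(g(g(node(7, 7), h(false)), 7)) ≐ h(g(X, 7)),  node(node(zero, g(7, X)), 7) ≐ node(node(zero, T), 7).
Decompose h/1: g(g(node(7, 7), h(false)), 7) ≐ g(X, 7).
Decompose g/2: g(node(7, 7), h(false)) ≐ X,  7 ≐ 7.
Bind X := g(node(7, 7), h(false)); substituting into the one remaining equation that mentions X gives: node(node(zero, g(7, g(node(7, 7), h(false)))), 7) ≐ node(node(zero, T), 7).
Delete trivial equation 7 ≐ 7.
Decompose node/2: node(zero, g(7, g(node(7, 7), h(false)))) ≐ node(zero, T),  7 ≐ 7.
Decompose node/2: zero ≐ zero,  g(7, g(node(7, 7), h(false))) ≐ T.
Delete trivial equation zero ≐ zero.
Bind T := g(7, g(node(7, 7), h(false))); no other remaining equation mentions T.
Delete trivial equation 7 ≐ 7.
MGU = { R := 7, X := g(node(7, 7), h(false)), T := g(7, g(node(7, 7), h(false))) }, so X := g(node(7, 7), h(false)).

g(node(7, 7), h(false))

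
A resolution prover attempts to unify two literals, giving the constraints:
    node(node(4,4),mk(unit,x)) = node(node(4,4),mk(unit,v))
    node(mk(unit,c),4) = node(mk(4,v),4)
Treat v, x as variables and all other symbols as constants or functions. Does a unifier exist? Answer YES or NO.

Decompose node/2: node(4,4) = node(4,4),  mk(unit,x) = mk(unit,v).
Delete trivial equation node(4,4) = node(4,4).
Decompose mk/2: unit = unit,  x = v.
Delete trivial equation unit = unit.
Bind x := v; no other remaining equation mentions x.
Decompose node/2: mk(unit,c) = mk(4,v),  4 = 4.
Decompose mk/2: unit = 4,  c = v.
Clash: constants unit and 4 differ; no unifier exists.

NO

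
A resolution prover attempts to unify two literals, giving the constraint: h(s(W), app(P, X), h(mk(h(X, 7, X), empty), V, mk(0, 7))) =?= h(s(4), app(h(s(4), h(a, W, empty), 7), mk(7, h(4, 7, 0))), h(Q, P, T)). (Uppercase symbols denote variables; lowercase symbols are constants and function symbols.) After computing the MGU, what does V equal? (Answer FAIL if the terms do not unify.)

Decompose h/3: s(W) =?= s(4),  app(P, X) =?= app(h(s(4), h(a, W, empty), 7), mk(7, h(4, 7, 0))),  h(mk(h(X, 7, X), empty), V, mk(0, 7)) =?= h(Q, P, T).
Decompose s/1: W =?= 4.
Bind W := 4; substituting into the one remaining equation that mentions W gives: app(P, X) =?= app(h(s(4), h(a, 4, empty), 7), mk(7, h(4, 7, 0))).
Decompose app/2: P =?= h(s(4), h(a, 4, empty), 7),  X =?= mk(7, h(4, 7, 0)).
Bind P := h(s(4), h(a, 4, empty), 7); substituting into the one remaining equation that mentions P gives: h(mk(h(X, 7, X), empty), V, mk(0, 7)) =?= h(Q, h(s(4), h(a, 4, empty), 7), T).
Bind X := mk(7, h(4, 7, 0)); substituting into the remaining equation gives: h(mk(h(mk(7, h(4, 7, 0)), 7, mk(7, h(4, 7, 0))), empty), V, mk(0, 7)) =?= h(Q, h(s(4), h(a, 4, empty), 7), T).
Decompose h/3: mk(h(mk(7, h(4, 7, 0)), 7, mk(7, h(4, 7, 0))), empty) =?= Q,  V =?= h(s(4), h(a, 4, empty), 7),  mk(0, 7) =?= T.
Bind Q := mk(h(mk(7, h(4, 7, 0)), 7, mk(7, h(4, 7, 0))), empty); no other remaining equation mentions Q.
Bind V := h(s(4), h(a, 4, empty), 7); no other remaining equation mentions V.
Bind T := mk(0, 7).
MGU = { W -> 4, P -> h(s(4), h(a, 4, empty), 7), X -> mk(7, h(4, 7, 0)), Q -> mk(h(mk(7, h(4, 7, 0)), 7, mk(7, h(4, 7, 0))), empty), V -> h(s(4), h(a, 4, empty), 7), T -> mk(0, 7) }, so V -> h(s(4), h(a, 4, empty), 7).

h(s(4), h(a, 4, empty), 7)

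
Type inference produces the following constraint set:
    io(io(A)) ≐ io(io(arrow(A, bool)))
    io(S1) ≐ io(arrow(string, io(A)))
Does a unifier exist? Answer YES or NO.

Decompose io/1: io(A) ≐ io(arrow(A, bool)).
Decompose io/1: A ≐ arrow(A, bool).
Occurs check fails: A occurs in arrow(A, bool); the equation A ≐ arrow(A, bool) has no finite solution.

NO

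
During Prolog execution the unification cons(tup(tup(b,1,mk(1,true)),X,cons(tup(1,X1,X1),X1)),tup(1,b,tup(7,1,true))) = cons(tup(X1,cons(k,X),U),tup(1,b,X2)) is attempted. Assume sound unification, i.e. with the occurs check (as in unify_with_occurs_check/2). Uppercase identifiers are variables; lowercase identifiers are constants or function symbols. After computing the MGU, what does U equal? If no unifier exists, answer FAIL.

Decompose cons/2: tup(tup(b,1,mk(1,true)),X,cons(tup(1,X1,X1),X1)) = tup(X1,cons(k,X),U),  tup(1,b,tup(7,1,true)) = tup(1,b,X2).
Decompose tup/3: tup(b,1,mk(1,true)) = X1,  X = cons(k,X),  cons(tup(1,X1,X1),X1) = U.
Bind X1 := tup(b,1,mk(1,true)); substituting into the one remaining equation that mentions X1 gives: cons(tup(1,tup(b,1,mk(1,true)),tup(b,1,mk(1,true))),tup(b,1,mk(1,true))) = U.
Occurs check fails: X occurs in cons(k,X); the equation X = cons(k,X) has no finite solution.

FAIL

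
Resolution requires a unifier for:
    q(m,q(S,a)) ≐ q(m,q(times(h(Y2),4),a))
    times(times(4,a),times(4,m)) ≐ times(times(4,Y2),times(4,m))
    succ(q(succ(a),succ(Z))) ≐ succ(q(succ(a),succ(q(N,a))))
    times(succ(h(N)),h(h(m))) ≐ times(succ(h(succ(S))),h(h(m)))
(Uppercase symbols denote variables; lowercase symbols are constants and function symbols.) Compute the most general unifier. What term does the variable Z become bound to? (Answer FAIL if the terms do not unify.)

Decompose q/2: m ≐ m,  q(S,a) ≐ q(times(h(Y2),4),a).
Delete trivial equation m ≐ m.
Decompose q/2: S ≐ times(h(Y2),4),  a ≐ a.
Bind S := times(h(Y2),4); substituting into the one remaining equation that mentions S gives: times(succ(h(N)),h(h(m))) ≐ times(succ(h(succ(times(h(Y2),4)))),h(h(m))).
Delete trivial equation a ≐ a.
Decompose times/2: times(4,a) ≐ times(4,Y2),  times(4,m) ≐ times(4,m).
Decompose times/2: 4 ≐ 4,  a ≐ Y2.
Delete trivial equation 4 ≐ 4.
Bind Y2 := a; substituting into the one remaining equation that mentions Y2 gives: times(succ(h(N)),h(h(m))) ≐ times(succ(h(succ(times(h(a),4)))),h(h(m))). Substituting into the earlier binding gives S := times(h(a),4).
Delete trivial equation times(4,m) ≐ times(4,m).
Decompose succ/1: q(succ(a),succ(Z)) ≐ q(succ(a),succ(q(N,a))).
Decompose q/2: succ(a) ≐ succ(a),  succ(Z) ≐ succ(q(N,a)).
Delete trivial equation succ(a) ≐ succ(a).
Decompose succ/1: Z ≐ q(N,a).
Bind Z := q(N,a); no other remaining equation mentions Z.
Decompose times/2: succ(h(N)) ≐ succ(h(succ(times(h(a),4)))),  h(h(m)) ≐ h(h(m)).
Decompose succ/1: h(N) ≐ h(succ(times(h(a),4))).
Decompose h/1: N ≐ succ(times(h(a),4)).
Bind N := succ(times(h(a),4)); no other remaining equation mentions N. Substituting into the earlier binding gives Z := q(succ(times(h(a),4)),a).
Delete trivial equation h(h(m)) ≐ h(h(m)).
MGU = { S ↦ times(h(a),4), Y2 ↦ a, Z ↦ q(succ(times(h(a),4)),a), N ↦ succ(times(h(a),4)) }, so Z ↦ q(succ(times(h(a),4)),a).

q(succ(times(h(a),4)),a)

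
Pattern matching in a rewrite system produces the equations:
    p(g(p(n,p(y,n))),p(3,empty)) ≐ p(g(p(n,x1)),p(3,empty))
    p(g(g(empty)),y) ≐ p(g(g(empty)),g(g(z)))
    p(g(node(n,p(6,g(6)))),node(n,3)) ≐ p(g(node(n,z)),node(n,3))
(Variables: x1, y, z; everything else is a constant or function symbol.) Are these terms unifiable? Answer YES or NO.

YES

Decompose p/2: g(p(n,p(y,n))) ≐ g(p(n,x1)),  p(3,empty) ≐ p(3,empty).
Decompose g/1: p(n,p(y,n)) ≐ p(n,x1).
Decompose p/2: n ≐ n,  p(y,n) ≐ x1.
Delete trivial equation n ≐ n.
Bind x1 := p(y,n); no other remaining equation mentions x1.
Delete trivial equation p(3,empty) ≐ p(3,empty).
Decompose p/2: g(g(empty)) ≐ g(g(empty)),  y ≐ g(g(z)).
Delete trivial equation g(g(empty)) ≐ g(g(empty)).
Bind y := g(g(z)); no other remaining equation mentions y. Substituting into the earlier binding gives x1 := p(g(g(z)),n).
Decompose p/2: g(node(n,p(6,g(6)))) ≐ g(node(n,z)),  node(n,3) ≐ node(n,3).
Decompose g/1: node(n,p(6,g(6))) ≐ node(n,z).
Decompose node/2: n ≐ n,  p(6,g(6)) ≐ z.
Delete trivial equation n ≐ n.
Bind z := p(6,g(6)); no other remaining equation mentions z. Substituting into the earlier bindings gives x1 := p(g(g(p(6,g(6)))),n), y := g(g(p(6,g(6)))).
Delete trivial equation node(n,3) ≐ node(n,3).
No equations remain and no clash or occurs-check failure arose, so a unifier exists.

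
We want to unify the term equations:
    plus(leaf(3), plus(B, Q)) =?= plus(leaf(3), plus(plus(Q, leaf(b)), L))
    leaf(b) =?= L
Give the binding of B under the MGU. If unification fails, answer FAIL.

plus(leaf(b), leaf(b))

Decompose plus/2: leaf(3) =?= leaf(3),  plus(B, Q) =?= plus(plus(Q, leaf(b)), L).
Delete trivial equation leaf(3) =?= leaf(3).
Decompose plus/2: B =?= plus(Q, leaf(b)),  Q =?= L.
Bind B := plus(Q, leaf(b)); no other remaining equation mentions B.
Bind Q := L; no other remaining equation mentions Q. Substituting into the earlier binding gives B := plus(L, leaf(b)).
Bind L := leaf(b). Substituting into the earlier bindings gives B := plus(leaf(b), leaf(b)), Q := leaf(b).
MGU = { B -> plus(leaf(b), leaf(b)), Q -> leaf(b), L -> leaf(b) }, so B -> plus(leaf(b), leaf(b)).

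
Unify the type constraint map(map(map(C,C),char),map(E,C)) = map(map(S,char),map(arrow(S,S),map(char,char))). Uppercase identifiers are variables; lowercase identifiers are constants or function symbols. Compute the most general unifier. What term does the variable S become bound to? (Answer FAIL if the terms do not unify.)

map(map(char,char),map(char,char))

Decompose map/2: map(map(C,C),char) = map(S,char),  map(E,C) = map(arrow(S,S),map(char,char)).
Decompose map/2: map(C,C) = S,  char = char.
Bind S := map(C,C); substituting into the one remaining equation that mentions S gives: map(E,C) = map(arrow(map(C,C),map(C,C)),map(char,char)).
Delete trivial equation char = char.
Decompose map/2: E = arrow(map(C,C),map(C,C)),  C = map(char,char).
Bind E := arrow(map(C,C),map(C,C)); no other remaining equation mentions E.
Bind C := map(char,char). Substituting into the earlier bindings gives S := map(map(char,char),map(char,char)), E := arrow(map(map(char,char),map(char,char)),map(map(char,char),map(char,char))).
MGU = { S -> map(map(char,char),map(char,char)), E -> arrow(map(map(char,char),map(char,char)),map(map(char,char),map(char,char))), C -> map(char,char) }, so S -> map(map(char,char),map(char,char)).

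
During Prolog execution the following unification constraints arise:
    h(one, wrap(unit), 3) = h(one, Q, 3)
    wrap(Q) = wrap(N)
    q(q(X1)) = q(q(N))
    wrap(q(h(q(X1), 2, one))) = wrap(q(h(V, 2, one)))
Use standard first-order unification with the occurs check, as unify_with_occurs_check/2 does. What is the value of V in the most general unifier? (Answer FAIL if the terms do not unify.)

Decompose h/3: one = one,  wrap(unit) = Q,  3 = 3.
Delete trivial equation one = one.
Bind Q := wrap(unit); substituting into the one remaining equation that mentions Q gives: wrap(wrap(unit)) = wrap(N).
Delete trivial equation 3 = 3.
Decompose wrap/1: wrap(unit) = N.
Bind N := wrap(unit); substituting into the one remaining equation that mentions N gives: q(q(X1)) = q(q(wrap(unit))).
Decompose q/1: q(X1) = q(wrap(unit)).
Decompose q/1: X1 = wrap(unit).
Bind X1 := wrap(unit); substituting into the remaining equation gives: wrap(q(h(q(wrap(unit)), 2, one))) = wrap(q(h(V, 2, one))).
Decompose wrap/1: q(h(q(wrap(unit)), 2, one)) = q(h(V, 2, one)).
Decompose q/1: h(q(wrap(unit)), 2, one) = h(V, 2, one).
Decompose h/3: q(wrap(unit)) = V,  2 = 2,  one = one.
Bind V := q(wrap(unit)); no other remaining equation mentions V.
Delete trivial equation 2 = 2.
Delete trivial equation one = one.
MGU = { Q ↦ wrap(unit), N ↦ wrap(unit), X1 ↦ wrap(unit), V ↦ q(wrap(unit)) }, so V ↦ q(wrap(unit)).

q(wrap(unit))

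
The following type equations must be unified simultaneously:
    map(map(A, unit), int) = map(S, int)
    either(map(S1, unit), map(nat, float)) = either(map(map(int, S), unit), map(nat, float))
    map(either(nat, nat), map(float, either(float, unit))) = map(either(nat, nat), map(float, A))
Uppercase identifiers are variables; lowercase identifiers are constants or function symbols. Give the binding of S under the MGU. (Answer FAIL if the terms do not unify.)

map(either(float, unit), unit)

Decompose map/2: map(A, unit) = S,  int = int.
Bind S := map(A, unit); substituting into the one remaining equation that mentions S gives: either(map(S1, unit), map(nat, float)) = either(map(map(int, map(A, unit)), unit), map(nat, float)).
Delete trivial equation int = int.
Decompose either/2: map(S1, unit) = map(map(int, map(A, unit)), unit),  map(nat, float) = map(nat, float).
Decompose map/2: S1 = map(int, map(A, unit)),  unit = unit.
Bind S1 := map(int, map(A, unit)); no other remaining equation mentions S1.
Delete trivial equation unit = unit.
Delete trivial equation map(nat, float) = map(nat, float).
Decompose map/2: either(nat, nat) = either(nat, nat),  map(float, either(float, unit)) = map(float, A).
Delete trivial equation either(nat, nat) = either(nat, nat).
Decompose map/2: float = float,  either(float, unit) = A.
Delete trivial equation float = float.
Bind A := either(float, unit). Substituting into the earlier bindings gives S := map(either(float, unit), unit), S1 := map(int, map(either(float, unit), unit)).
MGU = { S := map(either(float, unit), unit), S1 := map(int, map(either(float, unit), unit)), A := either(float, unit) }, so S := map(either(float, unit), unit).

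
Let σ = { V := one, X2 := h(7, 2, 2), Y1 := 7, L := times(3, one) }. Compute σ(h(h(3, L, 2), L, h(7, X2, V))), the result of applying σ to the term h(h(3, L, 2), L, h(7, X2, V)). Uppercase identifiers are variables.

Replace each occurrence of V with one.
Replace each occurrence of X2 with h(7, 2, 2).
Replace each occurrence of L with times(3, one).
Result: h(h(3, times(3, one), 2), times(3, one), h(7, h(7, 2, 2), one)).

h(h(3, times(3, one), 2), times(3, one), h(7, h(7, 2, 2), one))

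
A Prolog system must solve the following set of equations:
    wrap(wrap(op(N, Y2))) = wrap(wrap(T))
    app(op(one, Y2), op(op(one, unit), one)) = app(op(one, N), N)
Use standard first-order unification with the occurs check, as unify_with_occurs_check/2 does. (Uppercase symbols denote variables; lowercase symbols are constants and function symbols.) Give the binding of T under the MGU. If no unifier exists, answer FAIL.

op(op(op(one, unit), one), op(op(one, unit), one))

Decompose wrap/1: wrap(op(N, Y2)) = wrap(T).
Decompose wrap/1: op(N, Y2) = T.
Bind T := op(N, Y2); no other remaining equation mentions T.
Decompose app/2: op(one, Y2) = op(one, N),  op(op(one, unit), one) = N.
Decompose op/2: one = one,  Y2 = N.
Delete trivial equation one = one.
Bind Y2 := N; no other remaining equation mentions Y2. Substituting into the earlier binding gives T := op(N, N).
Bind N := op(op(one, unit), one). Substituting into the earlier bindings gives T := op(op(op(one, unit), one), op(op(one, unit), one)), Y2 := op(op(one, unit), one).
MGU = { T = op(op(op(one, unit), one), op(op(one, unit), one)), Y2 = op(op(one, unit), one), N = op(op(one, unit), one) }, so T = op(op(op(one, unit), one), op(op(one, unit), one)).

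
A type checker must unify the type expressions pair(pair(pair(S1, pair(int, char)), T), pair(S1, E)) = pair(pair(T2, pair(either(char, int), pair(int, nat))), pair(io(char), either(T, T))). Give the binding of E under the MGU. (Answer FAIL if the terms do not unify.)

either(pair(either(char, int), pair(int, nat)), pair(either(char, int), pair(int, nat)))

Decompose pair/2: pair(pair(S1, pair(int, char)), T) = pair(T2, pair(either(char, int), pair(int, nat))),  pair(S1, E) = pair(io(char), either(T, T)).
Decompose pair/2: pair(S1, pair(int, char)) = T2,  T = pair(either(char, int), pair(int, nat)).
Bind T2 := pair(S1, pair(int, char)); no other remaining equation mentions T2.
Bind T := pair(either(char, int), pair(int, nat)); substituting into the remaining equation gives: pair(S1, E) = pair(io(char), either(pair(either(char, int), pair(int, nat)), pair(either(char, int), pair(int, nat)))).
Decompose pair/2: S1 = io(char),  E = either(pair(either(char, int), pair(int, nat)), pair(either(char, int), pair(int, nat))).
Bind S1 := io(char); no other remaining equation mentions S1. Substituting into the earlier binding gives T2 := pair(io(char), pair(int, char)).
Bind E := either(pair(either(char, int), pair(int, nat)), pair(either(char, int), pair(int, nat))).
MGU = { T2 := pair(io(char), pair(int, char)), T := pair(either(char, int), pair(int, nat)), S1 := io(char), E := either(pair(either(char, int), pair(int, nat)), pair(either(char, int), pair(int, nat))) }, so E := either(pair(either(char, int), pair(int, nat)), pair(either(char, int), pair(int, nat))).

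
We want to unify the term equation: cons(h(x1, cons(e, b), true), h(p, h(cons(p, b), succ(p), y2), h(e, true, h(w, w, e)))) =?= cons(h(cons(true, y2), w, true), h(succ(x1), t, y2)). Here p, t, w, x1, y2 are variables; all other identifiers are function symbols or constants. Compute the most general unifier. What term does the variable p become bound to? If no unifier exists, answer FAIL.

succ(cons(true, h(e, true, h(cons(e, b), cons(e, b), e))))

Decompose cons/2: h(x1, cons(e, b), true) =?= h(cons(true, y2), w, true),  h(p, h(cons(p, b), succ(p), y2), h(e, true, h(w, w, e))) =?= h(succ(x1), t, y2).
Decompose h/3: x1 =?= cons(true, y2),  cons(e, b) =?= w,  true =?= true.
Bind x1 := cons(true, y2); substituting into the one remaining equation that mentions x1 gives: h(p, h(cons(p, b), succ(p), y2), h(e, true, h(w, w, e))) =?= h(succ(cons(true, y2)), t, y2).
Bind w := cons(e, b); substituting into the one remaining equation that mentions w gives: h(p, h(cons(p, b), succ(p), y2), h(e, true, h(cons(e, b), cons(e, b), e))) =?= h(succ(cons(true, y2)), t, y2).
Delete trivial equation true =?= true.
Decompose h/3: p =?= succ(cons(true, y2)),  h(cons(p, b), succ(p), y2) =?= t,  h(e, true, h(cons(e, b), cons(e, b), e)) =?= y2.
Bind p := succ(cons(true, y2)); substituting into the one remaining equation that mentions p gives: h(cons(succ(cons(true, y2)), b), succ(succ(cons(true, y2))), y2) =?= t.
Bind t := h(cons(succ(cons(true, y2)), b), succ(succ(cons(true, y2))), y2); no other remaining equation mentions t.
Bind y2 := h(e, true, h(cons(e, b), cons(e, b), e)). Substituting into the earlier bindings gives x1 := cons(true, h(e, true, h(cons(e, b), cons(e, b), e))), p := succ(cons(true, h(e, true, h(cons(e, b), cons(e, b), e)))), t := h(cons(succ(cons(true, h(e, true, h(cons(e, b), cons(e, b), e)))), b), succ(succ(cons(true, h(e, true, h(cons(e, b), cons(e, b), e))))), h(e, true, h(cons(e, b), cons(e, b), e))).
MGU = { x1 := cons(true, h(e, true, h(cons(e, b), cons(e, b), e))), w := cons(e, b), p := succ(cons(true, h(e, true, h(cons(e, b), cons(e, b), e)))), t := h(cons(succ(cons(true, h(e, true, h(cons(e, b), cons(e, b), e)))), b), succ(succ(cons(true, h(e, true, h(cons(e, b), cons(e, b), e))))), h(e, true, h(cons(e, b), cons(e, b), e))), y2 := h(e, true, h(cons(e, b), cons(e, b), e)) }, so p := succ(cons(true, h(e, true, h(cons(e, b), cons(e, b), e)))).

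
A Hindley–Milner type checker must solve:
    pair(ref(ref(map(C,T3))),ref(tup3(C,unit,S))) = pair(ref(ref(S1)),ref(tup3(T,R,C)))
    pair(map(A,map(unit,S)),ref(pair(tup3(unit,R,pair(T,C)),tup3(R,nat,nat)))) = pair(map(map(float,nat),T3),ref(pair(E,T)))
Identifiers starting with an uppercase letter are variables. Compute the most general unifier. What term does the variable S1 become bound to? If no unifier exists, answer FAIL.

Decompose pair/2: ref(ref(map(C,T3))) = ref(ref(S1)),  ref(tup3(C,unit,S)) = ref(tup3(T,R,C)).
Decompose ref/1: ref(map(C,T3)) = ref(S1).
Decompose ref/1: map(C,T3) = S1.
Bind S1 := map(C,T3); no other remaining equation mentions S1.
Decompose ref/1: tup3(C,unit,S) = tup3(T,R,C).
Decompose tup3/3: C = T,  unit = R,  S = C.
Bind C := T; substituting into the 2 remaining equations that mention C gives: S = T,  pair(map(A,map(unit,S)),ref(pair(tup3(unit,R,pair(T,T)),tup3(R,nat,nat)))) = pair(map(map(float,nat),T3),ref(pair(E,T))). Substituting into the earlier binding gives S1 := map(T,T3).
Bind R := unit; substituting into the one remaining equation that mentions R gives: pair(map(A,map(unit,S)),ref(pair(tup3(unit,unit,pair(T,T)),tup3(unit,nat,nat)))) = pair(map(map(float,nat),T3),ref(pair(E,T))).
Bind S := T; substituting into the remaining equation gives: pair(map(A,map(unit,T)),ref(pair(tup3(unit,unit,pair(T,T)),tup3(unit,nat,nat)))) = pair(map(map(float,nat),T3),ref(pair(E,T))).
Decompose pair/2: map(A,map(unit,T)) = map(map(float,nat),T3),  ref(pair(tup3(unit,unit,pair(T,T)),tup3(unit,nat,nat))) = ref(pair(E,T)).
Decompose map/2: A = map(float,nat),  map(unit,T) = T3.
Bind A := map(float,nat); no other remaining equation mentions A.
Bind T3 := map(unit,T); no other remaining equation mentions T3. Substituting into the earlier binding gives S1 := map(T,map(unit,T)).
Decompose ref/1: pair(tup3(unit,unit,pair(T,T)),tup3(unit,nat,nat)) = pair(E,T).
Decompose pair/2: tup3(unit,unit,pair(T,T)) = E,  tup3(unit,nat,nat) = T.
Bind E := tup3(unit,unit,pair(T,T)); no other remaining equation mentions E.
Bind T := tup3(unit,nat,nat). Substituting into the earlier bindings gives S1 := map(tup3(unit,nat,nat),map(unit,tup3(unit,nat,nat))), C := tup3(unit,nat,nat), S := tup3(unit,nat,nat), T3 := map(unit,tup3(unit,nat,nat)), E := tup3(unit,unit,pair(tup3(unit,nat,nat),tup3(unit,nat,nat))).
MGU = { S1 := map(tup3(unit,nat,nat),map(unit,tup3(unit,nat,nat))), C := tup3(unit,nat,nat), R := unit, S := tup3(unit,nat,nat), A := map(float,nat), T3 := map(unit,tup3(unit,nat,nat)), E := tup3(unit,unit,pair(tup3(unit,nat,nat),tup3(unit,nat,nat))), T := tup3(unit,nat,nat) }, so S1 := map(tup3(unit,nat,nat),map(unit,tup3(unit,nat,nat))).

map(tup3(unit,nat,nat),map(unit,tup3(unit,nat,nat)))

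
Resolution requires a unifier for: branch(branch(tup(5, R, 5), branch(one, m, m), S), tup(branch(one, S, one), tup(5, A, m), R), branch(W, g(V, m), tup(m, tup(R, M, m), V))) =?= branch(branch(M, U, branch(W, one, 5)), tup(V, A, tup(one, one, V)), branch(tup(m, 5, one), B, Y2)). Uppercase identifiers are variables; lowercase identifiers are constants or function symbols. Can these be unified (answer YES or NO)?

NO

Decompose branch/3: branch(tup(5, R, 5), branch(one, m, m), S) =?= branch(M, U, branch(W, one, 5)),  tup(branch(one, S, one), tup(5, A, m), R) =?= tup(V, A, tup(one, one, V)),  branch(W, g(V, m), tup(m, tup(R, M, m), V)) =?= branch(tup(m, 5, one), B, Y2).
Decompose branch/3: tup(5, R, 5) =?= M,  branch(one, m, m) =?= U,  S =?= branch(W, one, 5).
Bind M := tup(5, R, 5); substituting into the one remaining equation that mentions M gives: branch(W, g(V, m), tup(m, tup(R, tup(5, R, 5), m), V)) =?= branch(tup(m, 5, one), B, Y2).
Bind U := branch(one, m, m); no other remaining equation mentions U.
Bind S := branch(W, one, 5); substituting into the one remaining equation that mentions S gives: tup(branch(one, branch(W, one, 5), one), tup(5, A, m), R) =?= tup(V, A, tup(one, one, V)).
Decompose tup/3: branch(one, branch(W, one, 5), one) =?= V,  tup(5, A, m) =?= A,  R =?= tup(one, one, V).
Bind V := branch(one, branch(W, one, 5), one); substituting into the 2 remaining equations that mention V gives: R =?= tup(one, one, branch(one, branch(W, one, 5), one)),  branch(W, g(branch(one, branch(W, one, 5), one), m), tup(m, tup(R, tup(5, R, 5), m), branch(one, branch(W, one, 5), one))) =?= branch(tup(m, 5, one), B, Y2).
Occurs check fails: A occurs in tup(5, A, m); the equation A =?= tup(5, A, m) has no finite solution.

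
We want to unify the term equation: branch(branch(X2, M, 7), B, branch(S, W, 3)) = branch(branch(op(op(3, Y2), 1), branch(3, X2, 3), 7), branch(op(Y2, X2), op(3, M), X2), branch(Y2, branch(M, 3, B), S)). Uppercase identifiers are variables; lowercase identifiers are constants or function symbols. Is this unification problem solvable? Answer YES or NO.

Decompose branch/3: branch(X2, M, 7) = branch(op(op(3, Y2), 1), branch(3, X2, 3), 7),  B = branch(op(Y2, X2), op(3, M), X2),  branch(S, W, 3) = branch(Y2, branch(M, 3, B), S).
Decompose branch/3: X2 = op(op(3, Y2), 1),  M = branch(3, X2, 3),  7 = 7.
Bind X2 := op(op(3, Y2), 1); substituting into the 2 remaining equations that mention X2 gives: M = branch(3, op(op(3, Y2), 1), 3),  B = branch(op(Y2, op(op(3, Y2), 1)), op(3, M), op(op(3, Y2), 1)).
Bind M := branch(3, op(op(3, Y2), 1), 3); substituting into the 2 remaining equations that mention M gives: B = branch(op(Y2, op(op(3, Y2), 1)), op(3, branch(3, op(op(3, Y2), 1), 3)), op(op(3, Y2), 1)),  branch(S, W, 3) = branch(Y2, branch(branch(3, op(op(3, Y2), 1), 3), 3, B), S).
Delete trivial equation 7 = 7.
Bind B := branch(op(Y2, op(op(3, Y2), 1)), op(3, branch(3, op(op(3, Y2), 1), 3)), op(op(3, Y2), 1)); substituting into the remaining equation gives: branch(S, W, 3) = branch(Y2, branch(branch(3, op(op(3, Y2), 1), 3), 3, branch(op(Y2, op(op(3, Y2), 1)), op(3, branch(3, op(op(3, Y2), 1), 3)), op(op(3, Y2), 1))), S).
Decompose branch/3: S = Y2,  W = branch(branch(3, op(op(3, Y2), 1), 3), 3, branch(op(Y2, op(op(3, Y2), 1)), op(3, branch(3, op(op(3, Y2), 1), 3)), op(op(3, Y2), 1))),  3 = S.
Bind S := Y2; substituting into the one remaining equation that mentions S gives: 3 = Y2.
Bind W := branch(branch(3, op(op(3, Y2), 1), 3), 3, branch(op(Y2, op(op(3, Y2), 1)), op(3, branch(3, op(op(3, Y2), 1), 3)), op(op(3, Y2), 1))); no other remaining equation mentions W.
Bind Y2 := 3. Substituting into the earlier bindings gives X2 := op(op(3, 3), 1), M := branch(3, op(op(3, 3), 1), 3), B := branch(op(3, op(op(3, 3), 1)), op(3, branch(3, op(op(3, 3), 1), 3)), op(op(3, 3), 1)), S := 3, W := branch(branch(3, op(op(3, 3), 1), 3), 3, branch(op(3, op(op(3, 3), 1)), op(3, branch(3, op(op(3, 3), 1), 3)), op(op(3, 3), 1))).
No equations remain and no clash or occurs-check failure arose, so a unifier exists.

YES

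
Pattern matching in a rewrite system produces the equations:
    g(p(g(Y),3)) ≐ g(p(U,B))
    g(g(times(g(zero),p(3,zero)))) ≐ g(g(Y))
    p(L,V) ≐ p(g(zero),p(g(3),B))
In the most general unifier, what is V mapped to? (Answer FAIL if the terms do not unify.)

Decompose g/1: p(g(Y),3) ≐ p(U,B).
Decompose p/2: g(Y) ≐ U,  3 ≐ B.
Bind U := g(Y); no other remaining equation mentions U.
Bind B := 3; substituting into the one remaining equation that mentions B gives: p(L,V) ≐ p(g(zero),p(g(3),3)).
Decompose g/1: g(times(g(zero),p(3,zero))) ≐ g(Y).
Decompose g/1: times(g(zero),p(3,zero)) ≐ Y.
Bind Y := times(g(zero),p(3,zero)); no other remaining equation mentions Y. Substituting into the earlier binding gives U := g(times(g(zero),p(3,zero))).
Decompose p/2: L ≐ g(zero),  V ≐ p(g(3),3).
Bind L := g(zero); no other remaining equation mentions L.
Bind V := p(g(3),3).
MGU = { U -> g(times(g(zero),p(3,zero))), B -> 3, Y -> times(g(zero),p(3,zero)), L -> g(zero), V -> p(g(3),3) }, so V -> p(g(3),3).

p(g(3),3)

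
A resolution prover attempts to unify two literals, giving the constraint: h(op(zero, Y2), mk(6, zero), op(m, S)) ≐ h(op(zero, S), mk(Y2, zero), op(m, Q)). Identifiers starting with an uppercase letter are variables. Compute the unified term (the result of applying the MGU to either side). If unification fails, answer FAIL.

h(op(zero, 6), mk(6, zero), op(m, 6))

Decompose h/3: op(zero, Y2) ≐ op(zero, S),  mk(6, zero) ≐ mk(Y2, zero),  op(m, S) ≐ op(m, Q).
Decompose op/2: zero ≐ zero,  Y2 ≐ S.
Delete trivial equation zero ≐ zero.
Bind Y2 := S; substituting into the one remaining equation that mentions Y2 gives: mk(6, zero) ≐ mk(S, zero).
Decompose mk/2: 6 ≐ S,  zero ≐ zero.
Bind S := 6; substituting into the one remaining equation that mentions S gives: op(m, 6) ≐ op(m, Q). Substituting into the earlier binding gives Y2 := 6.
Delete trivial equation zero ≐ zero.
Decompose op/2: m ≐ m,  6 ≐ Q.
Delete trivial equation m ≐ m.
Bind Q := 6.
Applying the MGU to either side gives h(op(zero, 6), mk(6, zero), op(m, 6)).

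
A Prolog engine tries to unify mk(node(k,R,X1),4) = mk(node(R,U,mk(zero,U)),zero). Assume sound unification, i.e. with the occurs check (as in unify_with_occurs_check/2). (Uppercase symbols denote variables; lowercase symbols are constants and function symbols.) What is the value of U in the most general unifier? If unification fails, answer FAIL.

FAIL

Decompose mk/2: node(k,R,X1) = node(R,U,mk(zero,U)),  4 = zero.
Decompose node/3: k = R,  R = U,  X1 = mk(zero,U).
Bind R := k; substituting into the one remaining equation that mentions R gives: k = U.
Bind U := k; substituting into the one remaining equation that mentions U gives: X1 = mk(zero,k).
Bind X1 := mk(zero,k); no other remaining equation mentions X1.
Clash: constants 4 and zero differ; no unifier exists.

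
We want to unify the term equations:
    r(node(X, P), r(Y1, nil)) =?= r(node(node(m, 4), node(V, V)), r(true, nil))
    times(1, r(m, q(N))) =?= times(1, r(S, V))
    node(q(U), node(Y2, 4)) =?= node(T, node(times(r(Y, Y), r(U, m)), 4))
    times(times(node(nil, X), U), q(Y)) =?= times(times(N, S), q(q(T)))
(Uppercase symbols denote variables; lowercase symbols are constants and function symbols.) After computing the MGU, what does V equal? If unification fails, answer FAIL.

Decompose r/2: node(X, P) =?= node(node(m, 4), node(V, V)),  r(Y1, nil) =?= r(true, nil).
Decompose node/2: X =?= node(m, 4),  P =?= node(V, V).
Bind X := node(m, 4); substituting into the one remaining equation that mentions X gives: times(times(node(nil, node(m, 4)), U), q(Y)) =?= times(times(N, S), q(q(T))).
Bind P := node(V, V); no other remaining equation mentions P.
Decompose r/2: Y1 =?= true,  nil =?= nil.
Bind Y1 := true; no other remaining equation mentions Y1.
Delete trivial equation nil =?= nil.
Decompose times/2: 1 =?= 1,  r(m, q(N)) =?= r(S, V).
Delete trivial equation 1 =?= 1.
Decompose r/2: m =?= S,  q(N) =?= V.
Bind S := m; substituting into the one remaining equation that mentions S gives: times(times(node(nil, node(m, 4)), U), q(Y)) =?= times(times(N, m), q(q(T))).
Bind V := q(N); no other remaining equation mentions V. Substituting into the earlier binding gives P := node(q(N), q(N)).
Decompose node/2: q(U) =?= T,  node(Y2, 4) =?= node(times(r(Y, Y), r(U, m)), 4).
Bind T := q(U); substituting into the one remaining equation that mentions T gives: times(times(node(nil, node(m, 4)), U), q(Y)) =?= times(times(N, m), q(q(q(U)))).
Decompose node/2: Y2 =?= times(r(Y, Y), r(U, m)),  4 =?= 4.
Bind Y2 := times(r(Y, Y), r(U, m)); no other remaining equation mentions Y2.
Delete trivial equation 4 =?= 4.
Decompose times/2: times(node(nil, node(m, 4)), U) =?= times(N, m),  q(Y) =?= q(q(q(U))).
Decompose times/2: node(nil, node(m, 4)) =?= N,  U =?= m.
Bind N := node(nil, node(m, 4)); no other remaining equation mentions N. Substituting into the earlier bindings gives P := node(q(node(nil, node(m, 4))), q(node(nil, node(m, 4)))), V := q(node(nil, node(m, 4))).
Bind U := m; substituting into the remaining equation gives: q(Y) =?= q(q(q(m))). Substituting into the earlier bindings gives T := q(m), Y2 := times(r(Y, Y), r(m, m)).
Decompose q/1: Y =?= q(q(m)).
Bind Y := q(q(m)). Substituting into the earlier binding gives Y2 := times(r(q(q(m)), q(q(m))), r(m, m)).
MGU = { X ↦ node(m, 4), P ↦ node(q(node(nil, node(m, 4))), q(node(nil, node(m, 4)))), Y1 ↦ true, S ↦ m, V ↦ q(node(nil, node(m, 4))), T ↦ q(m), Y2 ↦ times(r(q(q(m)), q(q(m))), r(m, m)), N ↦ node(nil, node(m, 4)), U ↦ m, Y ↦ q(q(m)) }, so V ↦ q(node(nil, node(m, 4))).

q(node(nil, node(m, 4)))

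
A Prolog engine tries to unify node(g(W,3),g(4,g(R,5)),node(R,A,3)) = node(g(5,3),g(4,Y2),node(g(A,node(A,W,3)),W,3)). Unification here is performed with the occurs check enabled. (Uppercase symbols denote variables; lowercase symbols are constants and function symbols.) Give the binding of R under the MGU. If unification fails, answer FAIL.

g(5,node(5,5,3))

Decompose node/3: g(W,3) = g(5,3),  g(4,g(R,5)) = g(4,Y2),  node(R,A,3) = node(g(A,node(A,W,3)),W,3).
Decompose g/2: W = 5,  3 = 3.
Bind W := 5; substituting into the one remaining equation that mentions W gives: node(R,A,3) = node(g(A,node(A,5,3)),5,3).
Delete trivial equation 3 = 3.
Decompose g/2: 4 = 4,  g(R,5) = Y2.
Delete trivial equation 4 = 4.
Bind Y2 := g(R,5); no other remaining equation mentions Y2.
Decompose node/3: R = g(A,node(A,5,3)),  A = 5,  3 = 3.
Bind R := g(A,node(A,5,3)); no other remaining equation mentions R. Substituting into the earlier binding gives Y2 := g(g(A,node(A,5,3)),5).
Bind A := 5; no other remaining equation mentions A. Substituting into the earlier bindings gives Y2 := g(g(5,node(5,5,3)),5), R := g(5,node(5,5,3)).
Delete trivial equation 3 = 3.
MGU = { W = 5, Y2 = g(g(5,node(5,5,3)),5), R = g(5,node(5,5,3)), A = 5 }, so R = g(5,node(5,5,3)).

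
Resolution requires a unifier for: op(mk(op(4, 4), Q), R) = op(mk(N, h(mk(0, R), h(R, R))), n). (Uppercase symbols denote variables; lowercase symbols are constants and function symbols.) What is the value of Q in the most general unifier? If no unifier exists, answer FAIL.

h(mk(0, n), h(n, n))

Decompose op/2: mk(op(4, 4), Q) = mk(N, h(mk(0, R), h(R, R))),  R = n.
Decompose mk/2: op(4, 4) = N,  Q = h(mk(0, R), h(R, R)).
Bind N := op(4, 4); no other remaining equation mentions N.
Bind Q := h(mk(0, R), h(R, R)); no other remaining equation mentions Q.
Bind R := n. Substituting into the earlier binding gives Q := h(mk(0, n), h(n, n)).
MGU = { N := op(4, 4), Q := h(mk(0, n), h(n, n)), R := n }, so Q := h(mk(0, n), h(n, n)).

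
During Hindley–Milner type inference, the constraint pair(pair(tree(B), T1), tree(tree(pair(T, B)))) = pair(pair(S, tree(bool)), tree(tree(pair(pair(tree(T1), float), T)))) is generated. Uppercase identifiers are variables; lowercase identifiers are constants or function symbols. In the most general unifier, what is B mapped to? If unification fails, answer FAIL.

Decompose pair/2: pair(tree(B), T1) = pair(S, tree(bool)),  tree(tree(pair(T, B))) = tree(tree(pair(pair(tree(T1), float), T))).
Decompose pair/2: tree(B) = S,  T1 = tree(bool).
Bind S := tree(B); no other remaining equation mentions S.
Bind T1 := tree(bool); substituting into the remaining equation gives: tree(tree(pair(T, B))) = tree(tree(pair(pair(tree(tree(bool)), float), T))).
Decompose tree/1: tree(pair(T, B)) = tree(pair(pair(tree(tree(bool)), float), T)).
Decompose tree/1: pair(T, B) = pair(pair(tree(tree(bool)), float), T).
Decompose pair/2: T = pair(tree(tree(bool)), float),  B = T.
Bind T := pair(tree(tree(bool)), float); substituting into the remaining equation gives: B = pair(tree(tree(bool)), float).
Bind B := pair(tree(tree(bool)), float). Substituting into the earlier binding gives S := tree(pair(tree(tree(bool)), float)).
MGU = { S -> tree(pair(tree(tree(bool)), float)), T1 -> tree(bool), T -> pair(tree(tree(bool)), float), B -> pair(tree(tree(bool)), float) }, so B -> pair(tree(tree(bool)), float).

pair(tree(tree(bool)), float)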